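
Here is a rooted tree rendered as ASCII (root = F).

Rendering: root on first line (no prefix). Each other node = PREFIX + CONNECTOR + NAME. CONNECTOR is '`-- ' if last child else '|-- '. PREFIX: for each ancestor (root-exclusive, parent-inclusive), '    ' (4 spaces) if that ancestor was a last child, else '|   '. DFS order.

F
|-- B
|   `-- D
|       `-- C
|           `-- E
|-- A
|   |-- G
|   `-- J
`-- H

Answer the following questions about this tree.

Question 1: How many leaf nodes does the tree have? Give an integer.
Leaves (nodes with no children): E, G, H, J

Answer: 4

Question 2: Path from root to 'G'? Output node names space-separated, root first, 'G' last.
Walk down from root: F -> A -> G

Answer: F A G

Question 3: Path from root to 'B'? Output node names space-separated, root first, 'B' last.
Walk down from root: F -> B

Answer: F B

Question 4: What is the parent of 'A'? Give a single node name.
Answer: F

Derivation:
Scan adjacency: A appears as child of F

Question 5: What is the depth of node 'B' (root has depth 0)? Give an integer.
Path from root to B: F -> B
Depth = number of edges = 1

Answer: 1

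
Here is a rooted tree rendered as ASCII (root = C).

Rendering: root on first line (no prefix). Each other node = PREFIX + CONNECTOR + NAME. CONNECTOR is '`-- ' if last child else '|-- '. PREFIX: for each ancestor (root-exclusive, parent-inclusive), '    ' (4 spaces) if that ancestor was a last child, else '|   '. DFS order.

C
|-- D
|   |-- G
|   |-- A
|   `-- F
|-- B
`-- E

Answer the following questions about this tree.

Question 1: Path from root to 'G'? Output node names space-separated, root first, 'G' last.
Walk down from root: C -> D -> G

Answer: C D G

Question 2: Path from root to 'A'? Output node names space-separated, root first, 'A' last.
Walk down from root: C -> D -> A

Answer: C D A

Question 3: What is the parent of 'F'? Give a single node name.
Answer: D

Derivation:
Scan adjacency: F appears as child of D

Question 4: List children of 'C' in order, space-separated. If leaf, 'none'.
Node C's children (from adjacency): D, B, E

Answer: D B E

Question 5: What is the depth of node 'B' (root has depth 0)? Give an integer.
Path from root to B: C -> B
Depth = number of edges = 1

Answer: 1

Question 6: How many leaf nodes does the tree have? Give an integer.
Answer: 5

Derivation:
Leaves (nodes with no children): A, B, E, F, G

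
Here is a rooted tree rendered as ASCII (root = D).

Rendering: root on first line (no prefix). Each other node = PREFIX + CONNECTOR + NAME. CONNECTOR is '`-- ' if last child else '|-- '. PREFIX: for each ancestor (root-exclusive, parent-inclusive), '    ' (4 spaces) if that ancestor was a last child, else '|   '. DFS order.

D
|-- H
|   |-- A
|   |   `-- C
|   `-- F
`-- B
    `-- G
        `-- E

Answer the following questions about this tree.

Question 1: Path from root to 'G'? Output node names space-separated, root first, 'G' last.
Answer: D B G

Derivation:
Walk down from root: D -> B -> G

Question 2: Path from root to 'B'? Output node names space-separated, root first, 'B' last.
Answer: D B

Derivation:
Walk down from root: D -> B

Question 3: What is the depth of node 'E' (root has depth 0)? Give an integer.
Answer: 3

Derivation:
Path from root to E: D -> B -> G -> E
Depth = number of edges = 3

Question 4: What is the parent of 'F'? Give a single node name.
Scan adjacency: F appears as child of H

Answer: H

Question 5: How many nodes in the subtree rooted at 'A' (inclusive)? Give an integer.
Answer: 2

Derivation:
Subtree rooted at A contains: A, C
Count = 2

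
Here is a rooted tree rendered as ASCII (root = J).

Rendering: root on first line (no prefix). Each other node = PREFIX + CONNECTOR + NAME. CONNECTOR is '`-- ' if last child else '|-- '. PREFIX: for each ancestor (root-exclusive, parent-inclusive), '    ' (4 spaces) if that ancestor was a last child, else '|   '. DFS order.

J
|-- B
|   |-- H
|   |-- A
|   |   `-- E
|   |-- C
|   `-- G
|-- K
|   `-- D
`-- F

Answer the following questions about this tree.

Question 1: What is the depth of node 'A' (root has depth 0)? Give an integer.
Answer: 2

Derivation:
Path from root to A: J -> B -> A
Depth = number of edges = 2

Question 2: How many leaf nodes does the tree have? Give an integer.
Answer: 6

Derivation:
Leaves (nodes with no children): C, D, E, F, G, H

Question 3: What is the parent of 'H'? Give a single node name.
Scan adjacency: H appears as child of B

Answer: B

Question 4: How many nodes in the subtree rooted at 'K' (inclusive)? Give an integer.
Answer: 2

Derivation:
Subtree rooted at K contains: D, K
Count = 2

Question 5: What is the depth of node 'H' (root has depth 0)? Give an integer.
Answer: 2

Derivation:
Path from root to H: J -> B -> H
Depth = number of edges = 2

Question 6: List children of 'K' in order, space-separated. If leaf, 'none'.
Node K's children (from adjacency): D

Answer: D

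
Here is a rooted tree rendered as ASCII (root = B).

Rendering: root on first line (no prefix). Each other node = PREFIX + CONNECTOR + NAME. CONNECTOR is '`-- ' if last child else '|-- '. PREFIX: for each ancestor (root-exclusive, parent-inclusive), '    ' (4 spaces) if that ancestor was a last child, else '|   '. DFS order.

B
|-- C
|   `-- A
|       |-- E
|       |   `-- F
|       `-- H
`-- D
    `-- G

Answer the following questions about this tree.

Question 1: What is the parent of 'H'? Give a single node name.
Answer: A

Derivation:
Scan adjacency: H appears as child of A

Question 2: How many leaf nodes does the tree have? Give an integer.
Leaves (nodes with no children): F, G, H

Answer: 3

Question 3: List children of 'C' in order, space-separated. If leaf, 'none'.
Answer: A

Derivation:
Node C's children (from adjacency): A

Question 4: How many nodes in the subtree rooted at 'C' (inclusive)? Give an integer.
Answer: 5

Derivation:
Subtree rooted at C contains: A, C, E, F, H
Count = 5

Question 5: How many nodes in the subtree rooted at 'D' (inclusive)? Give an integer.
Subtree rooted at D contains: D, G
Count = 2

Answer: 2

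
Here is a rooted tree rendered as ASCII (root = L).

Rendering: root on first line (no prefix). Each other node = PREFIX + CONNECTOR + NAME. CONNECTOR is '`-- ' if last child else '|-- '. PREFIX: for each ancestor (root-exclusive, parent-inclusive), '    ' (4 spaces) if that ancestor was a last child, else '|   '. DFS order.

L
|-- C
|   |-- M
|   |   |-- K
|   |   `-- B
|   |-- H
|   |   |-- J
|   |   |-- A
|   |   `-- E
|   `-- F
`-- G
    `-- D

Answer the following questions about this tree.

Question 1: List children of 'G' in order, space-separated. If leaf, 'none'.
Node G's children (from adjacency): D

Answer: D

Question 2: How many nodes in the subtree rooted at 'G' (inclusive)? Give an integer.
Subtree rooted at G contains: D, G
Count = 2

Answer: 2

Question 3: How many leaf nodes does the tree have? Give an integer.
Answer: 7

Derivation:
Leaves (nodes with no children): A, B, D, E, F, J, K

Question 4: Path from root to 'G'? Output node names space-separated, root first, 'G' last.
Walk down from root: L -> G

Answer: L G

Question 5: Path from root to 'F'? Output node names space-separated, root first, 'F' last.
Answer: L C F

Derivation:
Walk down from root: L -> C -> F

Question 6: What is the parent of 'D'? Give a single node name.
Scan adjacency: D appears as child of G

Answer: G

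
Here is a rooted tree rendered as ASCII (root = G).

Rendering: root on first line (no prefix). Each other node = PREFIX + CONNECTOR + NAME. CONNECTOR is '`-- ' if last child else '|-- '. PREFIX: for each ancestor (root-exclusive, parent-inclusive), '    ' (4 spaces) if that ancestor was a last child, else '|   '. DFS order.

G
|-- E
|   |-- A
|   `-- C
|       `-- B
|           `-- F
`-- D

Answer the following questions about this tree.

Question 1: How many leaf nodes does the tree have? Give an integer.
Leaves (nodes with no children): A, D, F

Answer: 3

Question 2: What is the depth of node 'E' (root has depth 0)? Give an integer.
Path from root to E: G -> E
Depth = number of edges = 1

Answer: 1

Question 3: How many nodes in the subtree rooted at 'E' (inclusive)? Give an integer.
Answer: 5

Derivation:
Subtree rooted at E contains: A, B, C, E, F
Count = 5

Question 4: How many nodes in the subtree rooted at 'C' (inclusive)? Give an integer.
Answer: 3

Derivation:
Subtree rooted at C contains: B, C, F
Count = 3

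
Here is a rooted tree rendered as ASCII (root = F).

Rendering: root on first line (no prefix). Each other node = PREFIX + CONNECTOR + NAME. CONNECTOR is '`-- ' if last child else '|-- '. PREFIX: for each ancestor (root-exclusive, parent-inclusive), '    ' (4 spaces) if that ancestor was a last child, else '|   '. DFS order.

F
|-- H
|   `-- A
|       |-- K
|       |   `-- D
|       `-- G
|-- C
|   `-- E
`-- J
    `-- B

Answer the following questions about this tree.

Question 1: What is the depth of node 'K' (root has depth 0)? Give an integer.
Path from root to K: F -> H -> A -> K
Depth = number of edges = 3

Answer: 3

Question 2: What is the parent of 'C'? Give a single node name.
Answer: F

Derivation:
Scan adjacency: C appears as child of F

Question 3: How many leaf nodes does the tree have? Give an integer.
Leaves (nodes with no children): B, D, E, G

Answer: 4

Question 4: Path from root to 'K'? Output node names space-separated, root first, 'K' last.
Answer: F H A K

Derivation:
Walk down from root: F -> H -> A -> K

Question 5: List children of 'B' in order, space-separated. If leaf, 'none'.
Node B's children (from adjacency): (leaf)

Answer: none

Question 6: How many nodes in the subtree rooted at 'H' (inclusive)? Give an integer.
Answer: 5

Derivation:
Subtree rooted at H contains: A, D, G, H, K
Count = 5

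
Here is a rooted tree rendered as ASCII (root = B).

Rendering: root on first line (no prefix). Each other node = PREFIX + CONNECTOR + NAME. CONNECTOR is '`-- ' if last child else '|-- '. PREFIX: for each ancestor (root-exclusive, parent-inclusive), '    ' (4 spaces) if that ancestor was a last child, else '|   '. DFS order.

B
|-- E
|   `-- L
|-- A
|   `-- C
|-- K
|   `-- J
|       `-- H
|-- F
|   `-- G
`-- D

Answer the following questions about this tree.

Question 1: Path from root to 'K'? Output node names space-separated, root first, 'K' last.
Answer: B K

Derivation:
Walk down from root: B -> K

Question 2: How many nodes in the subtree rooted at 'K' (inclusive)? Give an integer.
Subtree rooted at K contains: H, J, K
Count = 3

Answer: 3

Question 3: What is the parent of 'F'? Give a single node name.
Scan adjacency: F appears as child of B

Answer: B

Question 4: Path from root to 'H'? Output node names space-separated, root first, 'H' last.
Answer: B K J H

Derivation:
Walk down from root: B -> K -> J -> H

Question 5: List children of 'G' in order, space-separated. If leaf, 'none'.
Answer: none

Derivation:
Node G's children (from adjacency): (leaf)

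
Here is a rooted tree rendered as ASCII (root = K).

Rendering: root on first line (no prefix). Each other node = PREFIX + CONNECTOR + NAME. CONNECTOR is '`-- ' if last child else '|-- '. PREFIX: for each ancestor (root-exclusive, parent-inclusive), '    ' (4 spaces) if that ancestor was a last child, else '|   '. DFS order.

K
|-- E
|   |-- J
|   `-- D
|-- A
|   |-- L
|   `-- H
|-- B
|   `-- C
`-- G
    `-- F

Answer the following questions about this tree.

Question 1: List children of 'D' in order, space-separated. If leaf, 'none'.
Answer: none

Derivation:
Node D's children (from adjacency): (leaf)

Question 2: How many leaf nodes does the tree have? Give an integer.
Leaves (nodes with no children): C, D, F, H, J, L

Answer: 6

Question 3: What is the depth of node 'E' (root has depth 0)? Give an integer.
Path from root to E: K -> E
Depth = number of edges = 1

Answer: 1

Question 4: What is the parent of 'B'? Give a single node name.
Answer: K

Derivation:
Scan adjacency: B appears as child of K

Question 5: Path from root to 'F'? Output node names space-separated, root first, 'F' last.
Answer: K G F

Derivation:
Walk down from root: K -> G -> F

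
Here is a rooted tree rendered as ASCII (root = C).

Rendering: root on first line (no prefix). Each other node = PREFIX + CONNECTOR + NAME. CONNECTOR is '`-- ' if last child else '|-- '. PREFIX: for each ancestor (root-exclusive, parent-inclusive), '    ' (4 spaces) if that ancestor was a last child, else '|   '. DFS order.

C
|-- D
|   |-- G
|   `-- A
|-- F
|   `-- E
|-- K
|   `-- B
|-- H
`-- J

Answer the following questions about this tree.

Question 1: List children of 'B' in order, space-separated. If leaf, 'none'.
Node B's children (from adjacency): (leaf)

Answer: none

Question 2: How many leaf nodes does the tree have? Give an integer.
Leaves (nodes with no children): A, B, E, G, H, J

Answer: 6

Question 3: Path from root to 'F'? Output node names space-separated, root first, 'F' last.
Walk down from root: C -> F

Answer: C F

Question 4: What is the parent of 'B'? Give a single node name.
Answer: K

Derivation:
Scan adjacency: B appears as child of K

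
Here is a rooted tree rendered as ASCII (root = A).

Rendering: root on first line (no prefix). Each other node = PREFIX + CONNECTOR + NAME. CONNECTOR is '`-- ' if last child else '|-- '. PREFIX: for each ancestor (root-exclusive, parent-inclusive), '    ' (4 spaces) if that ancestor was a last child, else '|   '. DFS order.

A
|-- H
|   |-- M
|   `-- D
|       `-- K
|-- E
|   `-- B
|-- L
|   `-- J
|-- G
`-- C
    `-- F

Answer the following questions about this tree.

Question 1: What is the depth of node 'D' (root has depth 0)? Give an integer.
Path from root to D: A -> H -> D
Depth = number of edges = 2

Answer: 2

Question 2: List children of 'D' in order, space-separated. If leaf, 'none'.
Answer: K

Derivation:
Node D's children (from adjacency): K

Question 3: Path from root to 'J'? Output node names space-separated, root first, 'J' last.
Answer: A L J

Derivation:
Walk down from root: A -> L -> J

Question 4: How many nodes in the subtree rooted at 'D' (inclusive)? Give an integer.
Answer: 2

Derivation:
Subtree rooted at D contains: D, K
Count = 2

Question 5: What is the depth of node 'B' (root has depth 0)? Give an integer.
Path from root to B: A -> E -> B
Depth = number of edges = 2

Answer: 2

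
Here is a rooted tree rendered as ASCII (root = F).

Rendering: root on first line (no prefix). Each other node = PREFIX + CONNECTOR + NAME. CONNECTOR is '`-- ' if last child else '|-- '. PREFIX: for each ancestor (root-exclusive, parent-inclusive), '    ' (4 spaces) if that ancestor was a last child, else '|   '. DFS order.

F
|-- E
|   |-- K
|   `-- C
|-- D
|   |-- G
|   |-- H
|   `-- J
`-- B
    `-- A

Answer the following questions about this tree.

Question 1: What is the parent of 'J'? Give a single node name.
Answer: D

Derivation:
Scan adjacency: J appears as child of D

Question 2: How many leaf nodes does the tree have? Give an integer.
Leaves (nodes with no children): A, C, G, H, J, K

Answer: 6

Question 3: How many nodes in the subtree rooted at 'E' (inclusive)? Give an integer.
Answer: 3

Derivation:
Subtree rooted at E contains: C, E, K
Count = 3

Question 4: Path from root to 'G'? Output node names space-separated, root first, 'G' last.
Walk down from root: F -> D -> G

Answer: F D G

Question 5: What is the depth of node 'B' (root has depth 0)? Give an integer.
Answer: 1

Derivation:
Path from root to B: F -> B
Depth = number of edges = 1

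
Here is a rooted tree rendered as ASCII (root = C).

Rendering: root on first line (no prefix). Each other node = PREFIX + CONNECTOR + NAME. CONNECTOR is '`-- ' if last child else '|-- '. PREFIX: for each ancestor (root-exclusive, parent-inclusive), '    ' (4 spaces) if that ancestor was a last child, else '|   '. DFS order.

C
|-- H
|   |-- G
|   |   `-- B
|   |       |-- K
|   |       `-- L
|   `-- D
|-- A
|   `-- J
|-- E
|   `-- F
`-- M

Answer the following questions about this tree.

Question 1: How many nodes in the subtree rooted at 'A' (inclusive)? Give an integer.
Answer: 2

Derivation:
Subtree rooted at A contains: A, J
Count = 2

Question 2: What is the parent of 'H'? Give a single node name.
Scan adjacency: H appears as child of C

Answer: C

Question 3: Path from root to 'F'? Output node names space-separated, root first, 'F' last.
Answer: C E F

Derivation:
Walk down from root: C -> E -> F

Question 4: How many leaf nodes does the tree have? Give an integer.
Leaves (nodes with no children): D, F, J, K, L, M

Answer: 6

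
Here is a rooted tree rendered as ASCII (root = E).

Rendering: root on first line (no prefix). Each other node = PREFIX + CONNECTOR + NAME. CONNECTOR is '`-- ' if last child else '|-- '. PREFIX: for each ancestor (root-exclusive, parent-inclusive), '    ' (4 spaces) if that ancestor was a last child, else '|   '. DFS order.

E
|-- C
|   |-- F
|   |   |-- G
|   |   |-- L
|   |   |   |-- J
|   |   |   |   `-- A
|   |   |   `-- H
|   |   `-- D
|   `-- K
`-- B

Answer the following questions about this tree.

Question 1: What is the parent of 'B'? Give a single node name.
Scan adjacency: B appears as child of E

Answer: E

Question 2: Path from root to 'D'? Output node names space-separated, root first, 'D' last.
Answer: E C F D

Derivation:
Walk down from root: E -> C -> F -> D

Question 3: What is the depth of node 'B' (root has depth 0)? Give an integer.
Path from root to B: E -> B
Depth = number of edges = 1

Answer: 1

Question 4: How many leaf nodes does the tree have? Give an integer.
Leaves (nodes with no children): A, B, D, G, H, K

Answer: 6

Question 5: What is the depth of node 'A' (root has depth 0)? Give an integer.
Path from root to A: E -> C -> F -> L -> J -> A
Depth = number of edges = 5

Answer: 5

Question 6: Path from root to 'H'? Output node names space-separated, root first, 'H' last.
Answer: E C F L H

Derivation:
Walk down from root: E -> C -> F -> L -> H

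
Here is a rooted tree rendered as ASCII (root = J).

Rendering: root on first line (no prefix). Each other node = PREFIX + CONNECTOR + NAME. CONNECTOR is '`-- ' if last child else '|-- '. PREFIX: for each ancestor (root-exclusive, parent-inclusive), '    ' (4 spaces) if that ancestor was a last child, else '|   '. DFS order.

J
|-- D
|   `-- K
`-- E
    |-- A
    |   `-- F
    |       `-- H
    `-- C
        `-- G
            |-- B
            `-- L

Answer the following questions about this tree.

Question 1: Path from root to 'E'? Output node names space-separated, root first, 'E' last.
Answer: J E

Derivation:
Walk down from root: J -> E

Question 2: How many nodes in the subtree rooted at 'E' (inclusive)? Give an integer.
Answer: 8

Derivation:
Subtree rooted at E contains: A, B, C, E, F, G, H, L
Count = 8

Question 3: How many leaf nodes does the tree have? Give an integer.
Leaves (nodes with no children): B, H, K, L

Answer: 4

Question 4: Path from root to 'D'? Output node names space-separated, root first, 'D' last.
Answer: J D

Derivation:
Walk down from root: J -> D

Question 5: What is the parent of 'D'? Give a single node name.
Scan adjacency: D appears as child of J

Answer: J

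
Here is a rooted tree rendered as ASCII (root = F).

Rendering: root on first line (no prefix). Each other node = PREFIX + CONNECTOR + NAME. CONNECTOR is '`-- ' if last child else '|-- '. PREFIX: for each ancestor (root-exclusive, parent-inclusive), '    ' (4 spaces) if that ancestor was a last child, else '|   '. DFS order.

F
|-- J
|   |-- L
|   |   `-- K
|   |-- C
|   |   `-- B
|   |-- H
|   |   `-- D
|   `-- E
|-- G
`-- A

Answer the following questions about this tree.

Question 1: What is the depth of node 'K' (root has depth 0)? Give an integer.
Path from root to K: F -> J -> L -> K
Depth = number of edges = 3

Answer: 3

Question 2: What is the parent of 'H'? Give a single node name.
Answer: J

Derivation:
Scan adjacency: H appears as child of J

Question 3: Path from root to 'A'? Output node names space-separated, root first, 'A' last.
Answer: F A

Derivation:
Walk down from root: F -> A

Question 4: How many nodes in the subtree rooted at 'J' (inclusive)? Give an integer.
Answer: 8

Derivation:
Subtree rooted at J contains: B, C, D, E, H, J, K, L
Count = 8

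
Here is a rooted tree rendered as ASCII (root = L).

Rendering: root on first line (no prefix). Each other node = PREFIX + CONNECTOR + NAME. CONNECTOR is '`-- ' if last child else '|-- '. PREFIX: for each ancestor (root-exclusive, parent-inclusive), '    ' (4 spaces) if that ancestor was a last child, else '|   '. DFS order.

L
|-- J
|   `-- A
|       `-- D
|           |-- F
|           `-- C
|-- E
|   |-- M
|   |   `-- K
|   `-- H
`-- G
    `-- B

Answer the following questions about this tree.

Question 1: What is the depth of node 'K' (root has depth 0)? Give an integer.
Path from root to K: L -> E -> M -> K
Depth = number of edges = 3

Answer: 3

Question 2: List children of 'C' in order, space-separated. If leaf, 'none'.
Answer: none

Derivation:
Node C's children (from adjacency): (leaf)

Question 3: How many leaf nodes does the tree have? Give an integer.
Answer: 5

Derivation:
Leaves (nodes with no children): B, C, F, H, K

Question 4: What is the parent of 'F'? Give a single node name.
Scan adjacency: F appears as child of D

Answer: D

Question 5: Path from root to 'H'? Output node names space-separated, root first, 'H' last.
Walk down from root: L -> E -> H

Answer: L E H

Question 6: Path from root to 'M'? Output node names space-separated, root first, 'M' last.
Walk down from root: L -> E -> M

Answer: L E M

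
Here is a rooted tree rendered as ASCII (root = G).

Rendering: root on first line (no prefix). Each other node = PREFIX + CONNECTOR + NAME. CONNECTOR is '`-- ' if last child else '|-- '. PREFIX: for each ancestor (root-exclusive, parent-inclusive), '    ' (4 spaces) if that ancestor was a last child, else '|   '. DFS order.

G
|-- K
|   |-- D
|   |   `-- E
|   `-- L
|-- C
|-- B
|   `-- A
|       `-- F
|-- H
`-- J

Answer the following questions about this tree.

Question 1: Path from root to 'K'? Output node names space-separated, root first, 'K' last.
Answer: G K

Derivation:
Walk down from root: G -> K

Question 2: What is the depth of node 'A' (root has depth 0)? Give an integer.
Path from root to A: G -> B -> A
Depth = number of edges = 2

Answer: 2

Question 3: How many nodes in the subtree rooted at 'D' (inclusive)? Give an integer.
Answer: 2

Derivation:
Subtree rooted at D contains: D, E
Count = 2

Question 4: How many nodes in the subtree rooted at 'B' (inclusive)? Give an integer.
Answer: 3

Derivation:
Subtree rooted at B contains: A, B, F
Count = 3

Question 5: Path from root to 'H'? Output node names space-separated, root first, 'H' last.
Answer: G H

Derivation:
Walk down from root: G -> H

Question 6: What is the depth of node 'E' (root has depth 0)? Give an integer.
Path from root to E: G -> K -> D -> E
Depth = number of edges = 3

Answer: 3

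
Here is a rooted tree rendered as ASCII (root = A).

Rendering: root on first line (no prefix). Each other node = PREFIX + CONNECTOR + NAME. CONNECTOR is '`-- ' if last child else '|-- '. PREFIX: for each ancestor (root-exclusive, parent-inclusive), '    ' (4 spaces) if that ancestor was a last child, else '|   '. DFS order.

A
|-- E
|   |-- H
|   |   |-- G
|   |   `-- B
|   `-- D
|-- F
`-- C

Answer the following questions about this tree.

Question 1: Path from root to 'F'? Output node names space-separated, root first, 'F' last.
Walk down from root: A -> F

Answer: A F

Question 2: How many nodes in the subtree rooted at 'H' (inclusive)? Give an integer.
Answer: 3

Derivation:
Subtree rooted at H contains: B, G, H
Count = 3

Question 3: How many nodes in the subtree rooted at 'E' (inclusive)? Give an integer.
Subtree rooted at E contains: B, D, E, G, H
Count = 5

Answer: 5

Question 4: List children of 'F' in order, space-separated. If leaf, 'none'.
Node F's children (from adjacency): (leaf)

Answer: none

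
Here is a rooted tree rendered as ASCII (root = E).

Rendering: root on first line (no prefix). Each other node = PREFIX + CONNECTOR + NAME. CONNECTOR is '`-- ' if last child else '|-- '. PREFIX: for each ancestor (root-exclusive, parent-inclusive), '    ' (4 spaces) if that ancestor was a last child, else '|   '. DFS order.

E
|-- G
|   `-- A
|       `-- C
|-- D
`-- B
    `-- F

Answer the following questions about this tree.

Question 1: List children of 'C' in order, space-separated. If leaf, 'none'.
Answer: none

Derivation:
Node C's children (from adjacency): (leaf)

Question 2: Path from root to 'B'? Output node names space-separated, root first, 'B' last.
Walk down from root: E -> B

Answer: E B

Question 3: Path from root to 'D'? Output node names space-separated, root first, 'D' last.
Answer: E D

Derivation:
Walk down from root: E -> D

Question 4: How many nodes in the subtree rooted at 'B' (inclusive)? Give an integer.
Answer: 2

Derivation:
Subtree rooted at B contains: B, F
Count = 2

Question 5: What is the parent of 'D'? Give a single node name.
Scan adjacency: D appears as child of E

Answer: E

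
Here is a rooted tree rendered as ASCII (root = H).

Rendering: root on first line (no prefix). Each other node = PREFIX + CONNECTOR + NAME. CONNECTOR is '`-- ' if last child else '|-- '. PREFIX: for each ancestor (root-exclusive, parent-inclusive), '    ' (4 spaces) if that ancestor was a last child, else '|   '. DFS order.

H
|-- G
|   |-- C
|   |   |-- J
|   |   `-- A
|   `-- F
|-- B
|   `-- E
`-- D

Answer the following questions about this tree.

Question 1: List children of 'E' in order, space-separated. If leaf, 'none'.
Answer: none

Derivation:
Node E's children (from adjacency): (leaf)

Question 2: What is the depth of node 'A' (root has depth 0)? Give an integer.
Answer: 3

Derivation:
Path from root to A: H -> G -> C -> A
Depth = number of edges = 3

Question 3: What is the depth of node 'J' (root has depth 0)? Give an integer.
Answer: 3

Derivation:
Path from root to J: H -> G -> C -> J
Depth = number of edges = 3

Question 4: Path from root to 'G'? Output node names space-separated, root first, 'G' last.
Answer: H G

Derivation:
Walk down from root: H -> G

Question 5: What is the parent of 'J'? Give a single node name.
Answer: C

Derivation:
Scan adjacency: J appears as child of C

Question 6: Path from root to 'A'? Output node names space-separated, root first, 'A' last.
Walk down from root: H -> G -> C -> A

Answer: H G C A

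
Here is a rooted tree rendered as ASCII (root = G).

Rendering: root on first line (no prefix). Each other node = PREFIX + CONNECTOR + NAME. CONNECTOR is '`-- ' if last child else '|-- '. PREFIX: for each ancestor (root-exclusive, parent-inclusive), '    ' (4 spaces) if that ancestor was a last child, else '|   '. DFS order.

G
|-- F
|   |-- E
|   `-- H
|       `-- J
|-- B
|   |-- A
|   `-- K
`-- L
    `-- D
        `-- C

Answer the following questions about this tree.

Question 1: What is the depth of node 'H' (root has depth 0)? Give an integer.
Path from root to H: G -> F -> H
Depth = number of edges = 2

Answer: 2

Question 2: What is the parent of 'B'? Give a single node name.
Answer: G

Derivation:
Scan adjacency: B appears as child of G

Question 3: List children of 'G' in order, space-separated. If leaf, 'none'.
Answer: F B L

Derivation:
Node G's children (from adjacency): F, B, L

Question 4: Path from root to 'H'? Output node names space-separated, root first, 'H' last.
Answer: G F H

Derivation:
Walk down from root: G -> F -> H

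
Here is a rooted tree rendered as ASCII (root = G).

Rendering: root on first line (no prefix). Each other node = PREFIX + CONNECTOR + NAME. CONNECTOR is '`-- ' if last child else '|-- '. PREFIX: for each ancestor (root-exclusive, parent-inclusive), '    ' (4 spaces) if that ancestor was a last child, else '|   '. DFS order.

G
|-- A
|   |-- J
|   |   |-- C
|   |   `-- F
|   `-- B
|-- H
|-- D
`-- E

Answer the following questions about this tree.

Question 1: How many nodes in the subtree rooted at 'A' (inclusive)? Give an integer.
Answer: 5

Derivation:
Subtree rooted at A contains: A, B, C, F, J
Count = 5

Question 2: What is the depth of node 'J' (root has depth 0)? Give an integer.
Path from root to J: G -> A -> J
Depth = number of edges = 2

Answer: 2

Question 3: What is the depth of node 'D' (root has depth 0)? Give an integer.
Answer: 1

Derivation:
Path from root to D: G -> D
Depth = number of edges = 1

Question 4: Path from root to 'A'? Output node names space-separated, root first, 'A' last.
Answer: G A

Derivation:
Walk down from root: G -> A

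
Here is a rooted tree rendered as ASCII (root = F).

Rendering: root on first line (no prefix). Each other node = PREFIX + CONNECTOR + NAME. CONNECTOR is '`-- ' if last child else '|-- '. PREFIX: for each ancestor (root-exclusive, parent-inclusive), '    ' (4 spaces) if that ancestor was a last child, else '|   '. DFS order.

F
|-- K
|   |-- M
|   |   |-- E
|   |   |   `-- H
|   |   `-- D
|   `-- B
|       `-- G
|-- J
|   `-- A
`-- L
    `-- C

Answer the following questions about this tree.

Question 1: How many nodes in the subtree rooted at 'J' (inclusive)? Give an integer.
Answer: 2

Derivation:
Subtree rooted at J contains: A, J
Count = 2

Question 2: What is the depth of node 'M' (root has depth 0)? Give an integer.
Answer: 2

Derivation:
Path from root to M: F -> K -> M
Depth = number of edges = 2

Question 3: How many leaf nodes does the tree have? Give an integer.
Answer: 5

Derivation:
Leaves (nodes with no children): A, C, D, G, H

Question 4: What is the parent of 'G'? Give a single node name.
Answer: B

Derivation:
Scan adjacency: G appears as child of B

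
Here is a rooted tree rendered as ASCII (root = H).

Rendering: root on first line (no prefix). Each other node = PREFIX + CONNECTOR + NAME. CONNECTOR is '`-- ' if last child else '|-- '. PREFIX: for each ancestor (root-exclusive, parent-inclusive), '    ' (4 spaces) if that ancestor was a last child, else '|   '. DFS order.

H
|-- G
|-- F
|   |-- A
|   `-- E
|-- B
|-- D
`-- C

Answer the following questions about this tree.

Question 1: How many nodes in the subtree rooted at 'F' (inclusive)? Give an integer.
Answer: 3

Derivation:
Subtree rooted at F contains: A, E, F
Count = 3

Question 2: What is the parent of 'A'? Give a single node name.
Scan adjacency: A appears as child of F

Answer: F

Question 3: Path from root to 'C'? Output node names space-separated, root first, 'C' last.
Walk down from root: H -> C

Answer: H C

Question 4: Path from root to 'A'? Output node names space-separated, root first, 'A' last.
Answer: H F A

Derivation:
Walk down from root: H -> F -> A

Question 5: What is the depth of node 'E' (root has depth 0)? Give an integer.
Answer: 2

Derivation:
Path from root to E: H -> F -> E
Depth = number of edges = 2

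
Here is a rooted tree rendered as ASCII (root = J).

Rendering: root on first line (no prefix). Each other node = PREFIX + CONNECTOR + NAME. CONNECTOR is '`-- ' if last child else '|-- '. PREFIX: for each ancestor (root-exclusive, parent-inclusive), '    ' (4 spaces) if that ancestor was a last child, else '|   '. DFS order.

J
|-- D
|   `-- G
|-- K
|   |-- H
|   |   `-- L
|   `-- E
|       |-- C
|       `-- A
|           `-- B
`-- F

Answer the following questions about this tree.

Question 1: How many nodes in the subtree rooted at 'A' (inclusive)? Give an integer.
Subtree rooted at A contains: A, B
Count = 2

Answer: 2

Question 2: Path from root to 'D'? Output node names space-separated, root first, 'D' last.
Walk down from root: J -> D

Answer: J D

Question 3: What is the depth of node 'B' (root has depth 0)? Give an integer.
Answer: 4

Derivation:
Path from root to B: J -> K -> E -> A -> B
Depth = number of edges = 4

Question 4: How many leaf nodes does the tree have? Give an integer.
Answer: 5

Derivation:
Leaves (nodes with no children): B, C, F, G, L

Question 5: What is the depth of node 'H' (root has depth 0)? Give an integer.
Answer: 2

Derivation:
Path from root to H: J -> K -> H
Depth = number of edges = 2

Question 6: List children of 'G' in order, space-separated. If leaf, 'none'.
Answer: none

Derivation:
Node G's children (from adjacency): (leaf)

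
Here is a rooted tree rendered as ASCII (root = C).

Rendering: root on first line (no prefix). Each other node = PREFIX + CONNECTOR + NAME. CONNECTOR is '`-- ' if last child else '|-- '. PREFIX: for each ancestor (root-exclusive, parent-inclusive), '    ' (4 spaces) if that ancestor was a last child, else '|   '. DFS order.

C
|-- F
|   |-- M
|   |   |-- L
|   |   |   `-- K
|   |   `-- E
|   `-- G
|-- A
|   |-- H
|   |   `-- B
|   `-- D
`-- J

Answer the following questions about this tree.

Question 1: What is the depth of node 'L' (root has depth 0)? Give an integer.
Path from root to L: C -> F -> M -> L
Depth = number of edges = 3

Answer: 3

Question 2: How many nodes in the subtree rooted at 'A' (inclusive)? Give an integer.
Subtree rooted at A contains: A, B, D, H
Count = 4

Answer: 4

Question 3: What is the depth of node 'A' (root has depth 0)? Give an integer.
Path from root to A: C -> A
Depth = number of edges = 1

Answer: 1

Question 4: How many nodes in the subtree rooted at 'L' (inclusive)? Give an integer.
Subtree rooted at L contains: K, L
Count = 2

Answer: 2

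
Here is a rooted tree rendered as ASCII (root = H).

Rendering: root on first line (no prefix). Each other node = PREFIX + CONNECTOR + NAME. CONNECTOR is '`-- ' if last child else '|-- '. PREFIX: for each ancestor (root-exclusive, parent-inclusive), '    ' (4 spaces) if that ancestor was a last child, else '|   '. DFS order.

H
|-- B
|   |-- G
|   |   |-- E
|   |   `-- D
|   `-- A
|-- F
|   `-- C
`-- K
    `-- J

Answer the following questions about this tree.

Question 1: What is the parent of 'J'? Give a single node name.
Scan adjacency: J appears as child of K

Answer: K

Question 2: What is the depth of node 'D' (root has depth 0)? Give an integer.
Path from root to D: H -> B -> G -> D
Depth = number of edges = 3

Answer: 3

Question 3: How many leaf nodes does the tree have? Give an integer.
Leaves (nodes with no children): A, C, D, E, J

Answer: 5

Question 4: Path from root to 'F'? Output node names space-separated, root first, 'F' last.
Walk down from root: H -> F

Answer: H F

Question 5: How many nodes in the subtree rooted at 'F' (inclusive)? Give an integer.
Answer: 2

Derivation:
Subtree rooted at F contains: C, F
Count = 2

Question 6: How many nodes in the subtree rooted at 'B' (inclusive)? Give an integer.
Subtree rooted at B contains: A, B, D, E, G
Count = 5

Answer: 5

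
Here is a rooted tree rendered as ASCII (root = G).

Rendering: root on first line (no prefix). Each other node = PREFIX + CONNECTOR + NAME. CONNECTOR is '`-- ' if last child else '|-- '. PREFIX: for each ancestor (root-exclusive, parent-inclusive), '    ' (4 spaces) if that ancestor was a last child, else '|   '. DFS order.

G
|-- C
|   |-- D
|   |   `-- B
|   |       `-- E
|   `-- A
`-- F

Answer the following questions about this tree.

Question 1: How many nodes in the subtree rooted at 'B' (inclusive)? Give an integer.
Answer: 2

Derivation:
Subtree rooted at B contains: B, E
Count = 2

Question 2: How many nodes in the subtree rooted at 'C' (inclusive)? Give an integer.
Subtree rooted at C contains: A, B, C, D, E
Count = 5

Answer: 5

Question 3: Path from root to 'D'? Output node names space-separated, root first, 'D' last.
Answer: G C D

Derivation:
Walk down from root: G -> C -> D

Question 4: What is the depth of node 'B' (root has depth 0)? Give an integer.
Path from root to B: G -> C -> D -> B
Depth = number of edges = 3

Answer: 3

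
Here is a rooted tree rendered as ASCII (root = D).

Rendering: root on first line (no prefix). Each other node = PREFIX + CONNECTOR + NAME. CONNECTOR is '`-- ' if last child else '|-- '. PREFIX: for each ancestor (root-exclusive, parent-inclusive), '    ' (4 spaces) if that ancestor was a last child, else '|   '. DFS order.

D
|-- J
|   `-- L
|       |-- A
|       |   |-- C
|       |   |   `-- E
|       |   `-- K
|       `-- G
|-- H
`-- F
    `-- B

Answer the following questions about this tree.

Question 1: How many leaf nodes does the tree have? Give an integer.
Answer: 5

Derivation:
Leaves (nodes with no children): B, E, G, H, K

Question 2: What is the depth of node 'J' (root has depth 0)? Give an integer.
Answer: 1

Derivation:
Path from root to J: D -> J
Depth = number of edges = 1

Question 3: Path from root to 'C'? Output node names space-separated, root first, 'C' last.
Answer: D J L A C

Derivation:
Walk down from root: D -> J -> L -> A -> C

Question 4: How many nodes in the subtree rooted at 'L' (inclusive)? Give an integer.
Subtree rooted at L contains: A, C, E, G, K, L
Count = 6

Answer: 6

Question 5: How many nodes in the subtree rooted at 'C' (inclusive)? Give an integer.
Subtree rooted at C contains: C, E
Count = 2

Answer: 2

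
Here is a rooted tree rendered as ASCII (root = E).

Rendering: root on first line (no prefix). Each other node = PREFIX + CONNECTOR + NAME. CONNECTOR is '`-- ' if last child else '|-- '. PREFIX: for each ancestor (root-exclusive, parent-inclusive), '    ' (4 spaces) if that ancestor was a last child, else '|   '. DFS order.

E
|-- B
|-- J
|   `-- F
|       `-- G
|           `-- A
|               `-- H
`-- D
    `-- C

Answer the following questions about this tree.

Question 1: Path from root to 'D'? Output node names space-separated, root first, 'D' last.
Answer: E D

Derivation:
Walk down from root: E -> D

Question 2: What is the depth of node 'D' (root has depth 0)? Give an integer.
Answer: 1

Derivation:
Path from root to D: E -> D
Depth = number of edges = 1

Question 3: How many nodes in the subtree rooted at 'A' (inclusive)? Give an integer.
Answer: 2

Derivation:
Subtree rooted at A contains: A, H
Count = 2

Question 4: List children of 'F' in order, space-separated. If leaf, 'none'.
Answer: G

Derivation:
Node F's children (from adjacency): G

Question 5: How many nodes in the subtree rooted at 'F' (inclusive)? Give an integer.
Subtree rooted at F contains: A, F, G, H
Count = 4

Answer: 4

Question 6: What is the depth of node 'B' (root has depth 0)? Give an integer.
Path from root to B: E -> B
Depth = number of edges = 1

Answer: 1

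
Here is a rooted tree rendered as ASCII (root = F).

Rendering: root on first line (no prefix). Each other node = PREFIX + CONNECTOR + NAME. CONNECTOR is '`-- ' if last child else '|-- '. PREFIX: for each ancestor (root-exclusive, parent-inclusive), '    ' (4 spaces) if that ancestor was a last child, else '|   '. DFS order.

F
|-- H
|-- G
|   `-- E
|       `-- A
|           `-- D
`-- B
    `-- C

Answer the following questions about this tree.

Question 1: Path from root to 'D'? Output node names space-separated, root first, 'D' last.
Walk down from root: F -> G -> E -> A -> D

Answer: F G E A D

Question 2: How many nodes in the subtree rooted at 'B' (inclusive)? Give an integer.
Subtree rooted at B contains: B, C
Count = 2

Answer: 2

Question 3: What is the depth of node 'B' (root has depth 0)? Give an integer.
Path from root to B: F -> B
Depth = number of edges = 1

Answer: 1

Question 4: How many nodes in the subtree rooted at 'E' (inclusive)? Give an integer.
Answer: 3

Derivation:
Subtree rooted at E contains: A, D, E
Count = 3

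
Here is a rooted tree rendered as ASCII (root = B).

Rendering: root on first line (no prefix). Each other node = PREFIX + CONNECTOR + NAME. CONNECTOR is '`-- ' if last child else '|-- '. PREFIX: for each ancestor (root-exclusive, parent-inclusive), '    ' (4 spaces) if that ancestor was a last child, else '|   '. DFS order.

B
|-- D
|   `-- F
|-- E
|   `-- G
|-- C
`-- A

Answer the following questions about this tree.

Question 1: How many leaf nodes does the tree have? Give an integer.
Answer: 4

Derivation:
Leaves (nodes with no children): A, C, F, G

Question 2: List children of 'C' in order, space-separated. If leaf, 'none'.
Node C's children (from adjacency): (leaf)

Answer: none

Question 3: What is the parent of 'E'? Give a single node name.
Scan adjacency: E appears as child of B

Answer: B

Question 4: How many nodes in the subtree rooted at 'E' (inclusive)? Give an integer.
Answer: 2

Derivation:
Subtree rooted at E contains: E, G
Count = 2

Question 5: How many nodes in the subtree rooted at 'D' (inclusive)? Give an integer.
Subtree rooted at D contains: D, F
Count = 2

Answer: 2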